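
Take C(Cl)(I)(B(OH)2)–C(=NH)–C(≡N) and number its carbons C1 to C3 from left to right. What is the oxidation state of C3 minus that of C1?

C3: 1C, 3N → 0 + 3 = +3
C1: 1C, 1Cl, 1I, 1B → 0 + 1 + 1 − 1 = +1
Difference: +3 − (+1) = +2.

+2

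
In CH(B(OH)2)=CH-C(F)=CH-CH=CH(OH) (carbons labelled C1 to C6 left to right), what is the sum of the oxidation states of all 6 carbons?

-4

Bonds to more-electronegative neighbours contribute +1 each, bonds to H or metals contribute −1 each, and C–C bonds contribute 0. Tallying each carbon:
C1: 2C, 1H, 1B → 0 − 1 − 1 = -2
C2: 3C, 1H → 0 − 1 = -1
C3: 3C, 1F → 0 + 1 = +1
C4: 3C, 1H → 0 − 1 = -1
C5: 3C, 1H → 0 − 1 = -1
C6: 2C, 1H, 1O → 0 − 1 + 1 = 0
Sum = -2 − 1 + 1 − 1 − 1 + 0 = -4.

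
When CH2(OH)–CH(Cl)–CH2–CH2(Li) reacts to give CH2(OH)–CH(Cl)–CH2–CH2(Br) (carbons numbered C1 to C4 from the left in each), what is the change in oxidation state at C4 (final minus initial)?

+2

Before: C4 has 1 bond to C, 2 bonds to H, 1 bond to Li → oxidation state -3.
After: C4 has 1 bond to C, 2 bonds to H, 1 bond to Br → oxidation state -1.
Δ = -1 − (-3) = +2, so this is an oxidation at C4.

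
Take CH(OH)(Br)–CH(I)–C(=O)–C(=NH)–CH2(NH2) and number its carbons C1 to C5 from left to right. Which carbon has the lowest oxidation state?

Count +1 for every bond to an atom more electronegative than carbon and −1 for every bond to one less electronegative; C–C bonds are 0. Tallying each carbon:
C1: 1C, 1H, 1O, 1Br → 0 − 1 + 1 + 1 = +1
C2: 2C, 1H, 1I → 0 − 1 + 1 = 0
C3: 2C, 2O → 0 + 2 = +2
C4: 2C, 2N → 0 + 2 = +2
C5: 1C, 2H, 1N → 0 − 2 + 1 = -1
The most reduced carbon is C5 at -1.

C5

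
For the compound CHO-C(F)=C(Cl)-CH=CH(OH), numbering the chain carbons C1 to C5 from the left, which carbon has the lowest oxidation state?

Each bond to a more electronegative atom (O, N, halogen) counts +1, each bond to a less electronegative atom (H, metal, B, Si) counts −1, and each C–C bond counts 0. Tallying each carbon:
C1: 1C, 1H, 2O → 0 − 1 + 2 = +1
C2: 3C, 1F → 0 + 1 = +1
C3: 3C, 1Cl → 0 + 1 = +1
C4: 3C, 1H → 0 − 1 = -1
C5: 2C, 1H, 1O → 0 − 1 + 1 = 0
The most reduced carbon is C4 at -1.

C4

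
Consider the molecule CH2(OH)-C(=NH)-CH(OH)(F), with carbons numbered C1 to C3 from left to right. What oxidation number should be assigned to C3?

C3 has one bond to C (0), one bond to O (+1), one bond to H (-1), one bond to F (+1).
Oxidation state = 0 + 1 − 1 + 1 = +1.

+1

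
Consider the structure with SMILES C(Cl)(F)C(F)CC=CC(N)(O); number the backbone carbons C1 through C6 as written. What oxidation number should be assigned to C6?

+1

C6 has one bond to C (0), one bond to H (-1), one bond to N (+1), one bond to O (+1).
Oxidation state = 0 − 1 + 1 + 1 = +1.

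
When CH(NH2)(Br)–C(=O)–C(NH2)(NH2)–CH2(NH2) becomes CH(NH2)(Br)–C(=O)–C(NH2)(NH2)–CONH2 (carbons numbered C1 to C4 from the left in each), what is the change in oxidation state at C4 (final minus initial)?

+4

Before: C4 has 1 bond to C, 2 bonds to H, 1 bond to N → oxidation state -1.
After: C4 has 1 bond to C, 2 bonds to O, 1 bond to N → oxidation state +3.
Δ = +3 − (-1) = +4, so this is an oxidation at C4.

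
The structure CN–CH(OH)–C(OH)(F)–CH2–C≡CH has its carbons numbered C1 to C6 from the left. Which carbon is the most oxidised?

C1

Tallying each carbon's bonds:
C1: 1C, 3N → 0 + 3 = +3
C2: 2C, 1H, 1O → 0 − 1 + 1 = 0
C3: 2C, 1O, 1F → 0 + 1 + 1 = +2
C4: 2C, 2H → 0 − 2 = -2
C5: 4C → 0 = 0
C6: 3C, 1H → 0 − 1 = -1
The most oxidised carbon is C1 at +3.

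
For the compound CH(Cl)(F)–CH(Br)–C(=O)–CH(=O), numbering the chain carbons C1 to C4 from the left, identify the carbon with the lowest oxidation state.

Count +1 for every bond to an atom more electronegative than carbon and −1 for every bond to one less electronegative; C–C bonds are 0. Tallying each carbon:
C1: 1C, 1H, 1F, 1Cl → 0 − 1 + 1 + 1 = +1
C2: 2C, 1H, 1Br → 0 − 1 + 1 = 0
C3: 2C, 2O → 0 + 2 = +2
C4: 1C, 1H, 2O → 0 − 1 + 2 = +1
The most reduced carbon is C2 at 0.

C2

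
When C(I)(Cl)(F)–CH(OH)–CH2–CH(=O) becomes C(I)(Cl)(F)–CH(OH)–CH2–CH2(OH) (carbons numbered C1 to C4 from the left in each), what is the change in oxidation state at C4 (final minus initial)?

-2

Before: C4 has 1 bond to C, 1 bond to H, 2 bonds to O → oxidation state +1.
After: C4 has 1 bond to C, 2 bonds to H, 1 bond to O → oxidation state -1.
Δ = -1 − (+1) = -2, so this is a reduction at C4.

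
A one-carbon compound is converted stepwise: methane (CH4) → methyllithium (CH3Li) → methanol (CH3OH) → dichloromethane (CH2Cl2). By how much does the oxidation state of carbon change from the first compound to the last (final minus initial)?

+4

Carbon oxidation states along the series — methane: -4, methyllithium: -4, methanol: -2, dichloromethane: 0.
Net change = 0 − (-4) = +4.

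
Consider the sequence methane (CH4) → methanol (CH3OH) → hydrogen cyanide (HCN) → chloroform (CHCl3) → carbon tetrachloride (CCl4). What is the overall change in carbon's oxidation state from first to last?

+8

Carbon oxidation states along the series — methane: -4, methanol: -2, hydrogen cyanide: +2, chloroform: +2, carbon tetrachloride: +4.
Net change = +4 − (-4) = +8.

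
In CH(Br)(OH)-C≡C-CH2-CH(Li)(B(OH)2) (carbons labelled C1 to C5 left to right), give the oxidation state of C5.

-3

C5 has one bond to C (0), one bond to H (-1), one bond to Li (-1), one bond to B (-1).
Oxidation state = 0 − 1 − 1 − 1 = -3.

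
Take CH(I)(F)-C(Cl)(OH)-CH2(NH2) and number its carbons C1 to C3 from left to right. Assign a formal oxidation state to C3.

C3 has one bond to C (0), one bond to H (-1), one bond to N (+1), one bond to H (-1).
Oxidation state = 0 − 1 + 1 − 1 = -1.

-1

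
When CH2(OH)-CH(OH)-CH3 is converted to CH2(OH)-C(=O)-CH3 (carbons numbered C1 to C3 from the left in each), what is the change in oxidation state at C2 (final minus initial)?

+2

Before: C2 has 2 bonds to C, 1 bond to H, 1 bond to O → oxidation state 0.
After: C2 has 2 bonds to C, 2 bonds to O → oxidation state +2.
Δ = +2 − (0) = +2, so this is an oxidation at C2.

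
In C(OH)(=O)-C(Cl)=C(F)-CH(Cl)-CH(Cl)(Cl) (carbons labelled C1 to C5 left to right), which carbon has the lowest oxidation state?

C4

Each bond to a more electronegative atom (O, N, halogen) counts +1, each bond to a less electronegative atom (H, metal, B, Si) counts −1, and each C–C bond counts 0. Tallying each carbon:
C1: 1C, 3O → 0 + 3 = +3
C2: 3C, 1Cl → 0 + 1 = +1
C3: 3C, 1F → 0 + 1 = +1
C4: 2C, 1H, 1Cl → 0 − 1 + 1 = 0
C5: 1C, 1H, 2Cl → 0 − 1 + 2 = +1
The most reduced carbon is C4 at 0.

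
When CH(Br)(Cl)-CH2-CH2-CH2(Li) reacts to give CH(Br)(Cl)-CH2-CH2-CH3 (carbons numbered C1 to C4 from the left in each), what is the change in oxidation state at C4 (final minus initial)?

0

Before: C4 has 1 bond to C, 2 bonds to H, 1 bond to Li → oxidation state -3.
After: C4 has 1 bond to C, 3 bonds to H → oxidation state -3.
Δ = -3 − (-3) = 0, so no net redox change at C4.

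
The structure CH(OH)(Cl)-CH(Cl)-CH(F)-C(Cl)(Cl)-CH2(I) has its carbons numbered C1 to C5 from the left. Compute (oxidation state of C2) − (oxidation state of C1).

-1

C2: 2C, 1H, 1Cl → 0 − 1 + 1 = 0
C1: 1C, 1H, 1O, 1Cl → 0 − 1 + 1 + 1 = +1
Difference: 0 − (+1) = -1.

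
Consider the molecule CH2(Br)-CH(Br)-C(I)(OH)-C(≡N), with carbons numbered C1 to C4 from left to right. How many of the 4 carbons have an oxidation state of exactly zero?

Tallying each carbon's bonds:
C1: 1C, 2H, 1Br → 0 − 2 + 1 = -1
C2: 2C, 1H, 1Br → 0 − 1 + 1 = 0
C3: 2C, 1O, 1I → 0 + 1 + 1 = +2
C4: 1C, 3N → 0 + 3 = +3
1 carbon (C2) meets the condition.

1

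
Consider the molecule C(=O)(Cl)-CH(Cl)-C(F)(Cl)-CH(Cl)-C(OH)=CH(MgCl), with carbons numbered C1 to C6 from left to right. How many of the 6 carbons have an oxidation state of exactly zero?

2

Tallying each carbon's bonds:
C1: 1C, 2O, 1Cl → 0 + 2 + 1 = +3
C2: 2C, 1H, 1Cl → 0 − 1 + 1 = 0
C3: 2C, 1F, 1Cl → 0 + 1 + 1 = +2
C4: 2C, 1H, 1Cl → 0 − 1 + 1 = 0
C5: 3C, 1O → 0 + 1 = +1
C6: 2C, 1H, 1Mg → 0 − 1 − 1 = -2
2 carbons (C2, C4) meet the condition.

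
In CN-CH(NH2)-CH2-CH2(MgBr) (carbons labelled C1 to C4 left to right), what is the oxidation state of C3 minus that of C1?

-5

C3: 2C, 2H → 0 − 2 = -2
C1: 1C, 3N → 0 + 3 = +3
Difference: -2 − (+3) = -5.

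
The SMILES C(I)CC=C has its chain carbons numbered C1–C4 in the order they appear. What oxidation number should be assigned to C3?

-1

Count +1 for every bond to an atom more electronegative than carbon and −1 for every bond to one less electronegative; C–C bonds are 0.
C3 has one bond to C (0), a double bond to C (2×0 = 0), one bond to H (-1).
Oxidation state = 0 + 0 − 1 = -1.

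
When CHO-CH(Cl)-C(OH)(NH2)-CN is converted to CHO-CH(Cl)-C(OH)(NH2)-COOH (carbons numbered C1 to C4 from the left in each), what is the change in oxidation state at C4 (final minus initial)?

Before: C4 has 1 bond to C, 3 bonds to N → oxidation state +3.
After: C4 has 1 bond to C, 3 bonds to O → oxidation state +3.
Δ = +3 − (+3) = 0, so no net redox change at C4.

0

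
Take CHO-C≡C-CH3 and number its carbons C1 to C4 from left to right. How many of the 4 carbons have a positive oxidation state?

Bonds to more-electronegative neighbours contribute +1 each, bonds to H or metals contribute −1 each, and C–C bonds contribute 0. Tallying each carbon:
C1: 1C, 1H, 2O → 0 − 1 + 2 = +1
C2: 4C → 0 = 0
C3: 4C → 0 = 0
C4: 1C, 3H → 0 − 3 = -3
1 carbon (C1) meets the condition.

1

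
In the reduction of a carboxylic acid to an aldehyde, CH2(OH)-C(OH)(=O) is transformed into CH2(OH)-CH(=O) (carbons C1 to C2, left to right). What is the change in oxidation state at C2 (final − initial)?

Before: C2 has 1 bond to C, 3 bonds to O → oxidation state +3.
After: C2 has 1 bond to C, 1 bond to H, 2 bonds to O → oxidation state +1.
Δ = +1 − (+3) = -2, so this is a reduction at C2.

-2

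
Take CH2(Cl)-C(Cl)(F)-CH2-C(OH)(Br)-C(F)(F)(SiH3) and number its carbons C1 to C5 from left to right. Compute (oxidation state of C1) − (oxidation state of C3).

C1: 1C, 2H, 1Cl → 0 − 2 + 1 = -1
C3: 2C, 2H → 0 − 2 = -2
Difference: -1 − (-2) = +1.

+1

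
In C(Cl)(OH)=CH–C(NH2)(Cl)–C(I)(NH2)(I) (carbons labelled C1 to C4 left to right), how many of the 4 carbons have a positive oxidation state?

3

Each bond to a more electronegative atom (O, N, halogen) counts +1, each bond to a less electronegative atom (H, metal, B, Si) counts −1, and each C–C bond counts 0. Tallying each carbon:
C1: 2C, 1O, 1Cl → 0 + 1 + 1 = +2
C2: 3C, 1H → 0 − 1 = -1
C3: 2C, 1N, 1Cl → 0 + 1 + 1 = +2
C4: 1C, 1N, 2I → 0 + 1 + 2 = +3
3 carbons (C1, C3, C4) meet the condition.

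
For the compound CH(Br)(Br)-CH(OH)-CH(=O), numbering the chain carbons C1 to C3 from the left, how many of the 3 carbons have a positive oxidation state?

2

Tallying each carbon's bonds:
C1: 1C, 1H, 2Br → 0 − 1 + 2 = +1
C2: 2C, 1H, 1O → 0 − 1 + 1 = 0
C3: 1C, 1H, 2O → 0 − 1 + 2 = +1
2 carbons (C1, C3) meet the condition.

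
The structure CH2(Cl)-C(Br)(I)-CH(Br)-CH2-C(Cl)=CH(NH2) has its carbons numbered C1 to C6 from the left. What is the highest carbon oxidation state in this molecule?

Assign +1 per bond to O/N/halogen, −1 per bond to H or an electropositive element, and 0 per bond to carbon. Tallying each carbon:
C1: 1C, 2H, 1Cl → 0 − 2 + 1 = -1
C2: 2C, 1Br, 1I → 0 + 1 + 1 = +2
C3: 2C, 1H, 1Br → 0 − 1 + 1 = 0
C4: 2C, 2H → 0 − 2 = -2
C5: 3C, 1Cl → 0 + 1 = +1
C6: 2C, 1H, 1N → 0 − 1 + 1 = 0
The highest value is +2.

+2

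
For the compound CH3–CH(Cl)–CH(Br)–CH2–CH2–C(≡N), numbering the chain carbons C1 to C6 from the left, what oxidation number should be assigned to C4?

-2

C4 has one bond to C (0), one bond to C (0), one bond to H (-1), one bond to H (-1).
Oxidation state = 0 + 0 − 1 − 1 = -2.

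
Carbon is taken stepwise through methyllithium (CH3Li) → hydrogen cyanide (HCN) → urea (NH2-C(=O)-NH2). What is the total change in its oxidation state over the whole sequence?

Carbon oxidation states along the series — methyllithium: -4, hydrogen cyanide: +2, urea: +4.
Net change = +4 − (-4) = +8.

+8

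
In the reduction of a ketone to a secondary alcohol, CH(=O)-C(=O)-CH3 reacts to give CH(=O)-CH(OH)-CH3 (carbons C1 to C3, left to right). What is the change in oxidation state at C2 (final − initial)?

Before: C2 has 2 bonds to C, 2 bonds to O → oxidation state +2.
After: C2 has 2 bonds to C, 1 bond to H, 1 bond to O → oxidation state 0.
Δ = 0 − (+2) = -2, so this is a reduction at C2.

-2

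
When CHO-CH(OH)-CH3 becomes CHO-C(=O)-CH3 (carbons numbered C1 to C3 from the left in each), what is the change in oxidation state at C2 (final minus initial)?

Before: C2 has 2 bonds to C, 1 bond to H, 1 bond to O → oxidation state 0.
After: C2 has 2 bonds to C, 2 bonds to O → oxidation state +2.
Δ = +2 − (0) = +2, so this is an oxidation at C2.

+2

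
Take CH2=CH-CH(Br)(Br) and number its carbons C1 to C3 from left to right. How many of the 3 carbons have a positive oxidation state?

1

Bonds to more-electronegative neighbours contribute +1 each, bonds to H or metals contribute −1 each, and C–C bonds contribute 0. Tallying each carbon:
C1: 2C, 2H → 0 − 2 = -2
C2: 3C, 1H → 0 − 1 = -1
C3: 1C, 1H, 2Br → 0 − 1 + 2 = +1
1 carbon (C3) meets the condition.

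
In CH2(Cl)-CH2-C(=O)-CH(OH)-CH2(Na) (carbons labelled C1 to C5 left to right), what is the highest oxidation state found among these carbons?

+2

Count +1 for every bond to an atom more electronegative than carbon and −1 for every bond to one less electronegative; C–C bonds are 0. Tallying each carbon:
C1: 1C, 2H, 1Cl → 0 − 2 + 1 = -1
C2: 2C, 2H → 0 − 2 = -2
C3: 2C, 2O → 0 + 2 = +2
C4: 2C, 1H, 1O → 0 − 1 + 1 = 0
C5: 1C, 2H, 1Na → 0 − 2 − 1 = -3
The highest value is +2.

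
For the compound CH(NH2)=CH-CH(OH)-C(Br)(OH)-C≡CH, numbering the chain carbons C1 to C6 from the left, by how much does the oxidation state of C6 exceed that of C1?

-1

C6: 3C, 1H → 0 − 1 = -1
C1: 2C, 1H, 1N → 0 − 1 + 1 = 0
Difference: -1 − (0) = -1.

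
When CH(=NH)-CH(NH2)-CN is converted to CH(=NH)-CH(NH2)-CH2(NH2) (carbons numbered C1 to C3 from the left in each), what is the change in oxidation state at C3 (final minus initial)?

-4

Before: C3 has 1 bond to C, 3 bonds to N → oxidation state +3.
After: C3 has 1 bond to C, 2 bonds to H, 1 bond to N → oxidation state -1.
Δ = -1 − (+3) = -4, so this is a reduction at C3.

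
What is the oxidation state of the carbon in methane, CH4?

-4

The carbon has one bond to H (-1), one bond to H (-1), one bond to H (-1), one bond to H (-1).
Oxidation state = -1 − 1 − 1 − 1 = -4.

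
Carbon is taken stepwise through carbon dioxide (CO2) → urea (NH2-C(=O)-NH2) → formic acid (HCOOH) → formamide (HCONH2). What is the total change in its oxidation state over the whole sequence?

Carbon oxidation states along the series — carbon dioxide: +4, urea: +4, formic acid: +2, formamide: +2.
Net change = +2 − (+4) = -2.

-2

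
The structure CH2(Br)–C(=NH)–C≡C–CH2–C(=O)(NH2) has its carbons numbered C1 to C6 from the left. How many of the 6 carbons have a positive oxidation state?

2

Tallying each carbon's bonds:
C1: 1C, 2H, 1Br → 0 − 2 + 1 = -1
C2: 2C, 2N → 0 + 2 = +2
C3: 4C → 0 = 0
C4: 4C → 0 = 0
C5: 2C, 2H → 0 − 2 = -2
C6: 1C, 2O, 1N → 0 + 2 + 1 = +3
2 carbons (C2, C6) meet the condition.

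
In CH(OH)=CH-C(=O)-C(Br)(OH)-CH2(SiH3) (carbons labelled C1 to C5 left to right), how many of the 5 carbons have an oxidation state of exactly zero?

Tallying each carbon's bonds:
C1: 2C, 1H, 1O → 0 − 1 + 1 = 0
C2: 3C, 1H → 0 − 1 = -1
C3: 2C, 2O → 0 + 2 = +2
C4: 2C, 1O, 1Br → 0 + 1 + 1 = +2
C5: 1C, 2H, 1Si → 0 − 2 − 1 = -3
1 carbon (C1) meets the condition.

1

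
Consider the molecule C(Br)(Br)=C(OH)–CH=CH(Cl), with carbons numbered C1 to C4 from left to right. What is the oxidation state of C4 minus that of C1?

C4: 2C, 1H, 1Cl → 0 − 1 + 1 = 0
C1: 2C, 2Br → 0 + 2 = +2
Difference: 0 − (+2) = -2.

-2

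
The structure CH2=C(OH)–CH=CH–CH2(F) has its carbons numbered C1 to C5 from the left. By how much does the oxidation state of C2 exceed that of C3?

C2: 3C, 1O → 0 + 1 = +1
C3: 3C, 1H → 0 − 1 = -1
Difference: +1 − (-1) = +2.

+2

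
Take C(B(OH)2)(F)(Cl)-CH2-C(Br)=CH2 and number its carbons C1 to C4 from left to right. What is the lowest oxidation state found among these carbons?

-2

Assign +1 per bond to O/N/halogen, −1 per bond to H or an electropositive element, and 0 per bond to carbon. Tallying each carbon:
C1: 1C, 1F, 1Cl, 1B → 0 + 1 + 1 − 1 = +1
C2: 2C, 2H → 0 − 2 = -2
C3: 3C, 1Br → 0 + 1 = +1
C4: 2C, 2H → 0 − 2 = -2
The lowest value is -2.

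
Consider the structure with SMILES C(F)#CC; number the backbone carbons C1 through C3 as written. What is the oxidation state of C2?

C2 has a triple bond to C (3×0 = 0), one bond to C (0).
Oxidation state = 0 + 0 = 0.

0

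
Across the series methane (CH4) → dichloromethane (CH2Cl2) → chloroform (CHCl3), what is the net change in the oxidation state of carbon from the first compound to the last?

Carbon oxidation states along the series — methane: -4, dichloromethane: 0, chloroform: +2.
Net change = +2 − (-4) = +6.

+6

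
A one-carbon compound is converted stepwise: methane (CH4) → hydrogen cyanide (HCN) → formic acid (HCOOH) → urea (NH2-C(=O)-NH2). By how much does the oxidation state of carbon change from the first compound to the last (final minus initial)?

Carbon oxidation states along the series — methane: -4, hydrogen cyanide: +2, formic acid: +2, urea: +4.
Net change = +4 − (-4) = +8.

+8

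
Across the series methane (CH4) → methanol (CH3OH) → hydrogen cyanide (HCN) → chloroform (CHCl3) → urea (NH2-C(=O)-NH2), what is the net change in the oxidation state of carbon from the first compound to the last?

+8

Carbon oxidation states along the series — methane: -4, methanol: -2, hydrogen cyanide: +2, chloroform: +2, urea: +4.
Net change = +4 − (-4) = +8.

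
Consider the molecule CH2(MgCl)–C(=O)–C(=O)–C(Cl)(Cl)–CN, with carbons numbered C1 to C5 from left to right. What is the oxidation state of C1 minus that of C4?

-5

C1: 1C, 2H, 1Mg → 0 − 2 − 1 = -3
C4: 2C, 2Cl → 0 + 2 = +2
Difference: -3 − (+2) = -5.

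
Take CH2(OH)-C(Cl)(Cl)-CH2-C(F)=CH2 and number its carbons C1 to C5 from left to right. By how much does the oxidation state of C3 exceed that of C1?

C3: 2C, 2H → 0 − 2 = -2
C1: 1C, 2H, 1O → 0 − 2 + 1 = -1
Difference: -2 − (-1) = -1.

-1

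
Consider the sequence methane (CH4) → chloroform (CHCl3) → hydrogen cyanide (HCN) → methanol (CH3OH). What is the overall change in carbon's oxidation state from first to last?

+2

Carbon oxidation states along the series — methane: -4, chloroform: +2, hydrogen cyanide: +2, methanol: -2.
Net change = -2 − (-4) = +2.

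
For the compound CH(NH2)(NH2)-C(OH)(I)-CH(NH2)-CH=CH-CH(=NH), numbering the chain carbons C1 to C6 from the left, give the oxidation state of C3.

0

C3 has one bond to C (0), one bond to C (0), one bond to N (+1), one bond to H (-1).
Oxidation state = 0 + 0 + 1 − 1 = 0.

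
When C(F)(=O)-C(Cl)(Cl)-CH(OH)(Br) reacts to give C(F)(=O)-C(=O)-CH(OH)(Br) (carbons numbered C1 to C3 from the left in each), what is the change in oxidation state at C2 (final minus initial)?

Before: C2 has 2 bonds to C, 2 bonds to Cl → oxidation state +2.
After: C2 has 2 bonds to C, 2 bonds to O → oxidation state +2.
Δ = +2 − (+2) = 0, so no net redox change at C2.

0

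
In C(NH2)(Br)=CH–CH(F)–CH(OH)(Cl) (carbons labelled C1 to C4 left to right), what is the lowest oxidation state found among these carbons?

Tallying each carbon's bonds:
C1: 2C, 1N, 1Br → 0 + 1 + 1 = +2
C2: 3C, 1H → 0 − 1 = -1
C3: 2C, 1H, 1F → 0 − 1 + 1 = 0
C4: 1C, 1H, 1O, 1Cl → 0 − 1 + 1 + 1 = +1
The lowest value is -1.

-1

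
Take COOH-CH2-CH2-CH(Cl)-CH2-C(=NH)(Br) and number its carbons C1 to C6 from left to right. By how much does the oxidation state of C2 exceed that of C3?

C2: 2C, 2H → 0 − 2 = -2
C3: 2C, 2H → 0 − 2 = -2
Difference: -2 − (-2) = 0.

0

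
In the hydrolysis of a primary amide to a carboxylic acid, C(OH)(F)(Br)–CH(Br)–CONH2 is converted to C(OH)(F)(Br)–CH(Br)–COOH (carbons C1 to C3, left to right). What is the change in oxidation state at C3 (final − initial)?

Before: C3 has 1 bond to C, 2 bonds to O, 1 bond to N → oxidation state +3.
After: C3 has 1 bond to C, 3 bonds to O → oxidation state +3.
Δ = +3 − (+3) = 0, so no net redox change at C3.

0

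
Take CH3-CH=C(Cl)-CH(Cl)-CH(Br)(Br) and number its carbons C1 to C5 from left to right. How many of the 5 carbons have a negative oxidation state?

2

Bonds to more-electronegative neighbours contribute +1 each, bonds to H or metals contribute −1 each, and C–C bonds contribute 0. Tallying each carbon:
C1: 1C, 3H → 0 − 3 = -3
C2: 3C, 1H → 0 − 1 = -1
C3: 3C, 1Cl → 0 + 1 = +1
C4: 2C, 1H, 1Cl → 0 − 1 + 1 = 0
C5: 1C, 1H, 2Br → 0 − 1 + 2 = +1
2 carbons (C1, C2) meet the condition.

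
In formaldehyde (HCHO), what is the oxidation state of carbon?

The carbon has one bond to H (-1), one bond to H (-1), a double bond to O (2×+1 = +2).
Oxidation state = -1 − 1 + 2 = 0.

0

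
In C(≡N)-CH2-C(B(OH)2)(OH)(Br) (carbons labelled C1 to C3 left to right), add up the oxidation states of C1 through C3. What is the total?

Tallying each carbon's bonds:
C1: 1C, 3N → 0 + 3 = +3
C2: 2C, 2H → 0 − 2 = -2
C3: 1C, 1O, 1Br, 1B → 0 + 1 + 1 − 1 = +1
Sum = +3 − 2 + 1 = +2.

+2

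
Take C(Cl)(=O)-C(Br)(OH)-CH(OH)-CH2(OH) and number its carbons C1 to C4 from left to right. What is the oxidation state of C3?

0

C3 has one bond to C (0), one bond to C (0), one bond to H (-1), one bond to O (+1).
Oxidation state = 0 + 0 − 1 + 1 = 0.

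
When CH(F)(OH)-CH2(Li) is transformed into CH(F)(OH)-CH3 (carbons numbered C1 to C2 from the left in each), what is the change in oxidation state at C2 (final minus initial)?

Before: C2 has 1 bond to C, 2 bonds to H, 1 bond to Li → oxidation state -3.
After: C2 has 1 bond to C, 3 bonds to H → oxidation state -3.
Δ = -3 − (-3) = 0, so no net redox change at C2.

0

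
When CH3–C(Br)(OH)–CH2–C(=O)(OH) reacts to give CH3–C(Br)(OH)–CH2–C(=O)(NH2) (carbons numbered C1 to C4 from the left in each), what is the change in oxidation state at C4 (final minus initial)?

Before: C4 has 1 bond to C, 3 bonds to O → oxidation state +3.
After: C4 has 1 bond to C, 2 bonds to O, 1 bond to N → oxidation state +3.
Δ = +3 − (+3) = 0, so no net redox change at C4.

0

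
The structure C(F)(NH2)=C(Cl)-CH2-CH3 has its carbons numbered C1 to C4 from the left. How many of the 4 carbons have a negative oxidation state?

2

Tallying each carbon's bonds:
C1: 2C, 1N, 1F → 0 + 1 + 1 = +2
C2: 3C, 1Cl → 0 + 1 = +1
C3: 2C, 2H → 0 − 2 = -2
C4: 1C, 3H → 0 − 3 = -3
2 carbons (C3, C4) meet the condition.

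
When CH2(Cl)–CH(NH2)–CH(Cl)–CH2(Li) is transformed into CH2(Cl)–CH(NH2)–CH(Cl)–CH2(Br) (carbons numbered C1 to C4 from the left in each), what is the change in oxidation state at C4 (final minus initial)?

Before: C4 has 1 bond to C, 2 bonds to H, 1 bond to Li → oxidation state -3.
After: C4 has 1 bond to C, 2 bonds to H, 1 bond to Br → oxidation state -1.
Δ = -1 − (-3) = +2, so this is an oxidation at C4.

+2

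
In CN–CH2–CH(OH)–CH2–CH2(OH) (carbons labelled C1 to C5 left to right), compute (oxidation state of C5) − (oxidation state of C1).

C5: 1C, 2H, 1O → 0 − 2 + 1 = -1
C1: 1C, 3N → 0 + 3 = +3
Difference: -1 − (+3) = -4.

-4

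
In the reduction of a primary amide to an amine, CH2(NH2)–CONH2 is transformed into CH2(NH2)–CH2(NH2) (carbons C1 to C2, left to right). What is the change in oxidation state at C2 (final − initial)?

Before: C2 has 1 bond to C, 2 bonds to O, 1 bond to N → oxidation state +3.
After: C2 has 1 bond to C, 2 bonds to H, 1 bond to N → oxidation state -1.
Δ = -1 − (+3) = -4, so this is a reduction at C2.

-4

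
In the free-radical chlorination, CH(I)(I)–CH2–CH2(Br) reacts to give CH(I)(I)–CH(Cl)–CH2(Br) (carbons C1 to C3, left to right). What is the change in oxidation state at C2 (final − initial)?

Before: C2 has 2 bonds to C, 2 bonds to H → oxidation state -2.
After: C2 has 2 bonds to C, 1 bond to H, 1 bond to Cl → oxidation state 0.
Δ = 0 − (-2) = +2, so this is an oxidation at C2.

+2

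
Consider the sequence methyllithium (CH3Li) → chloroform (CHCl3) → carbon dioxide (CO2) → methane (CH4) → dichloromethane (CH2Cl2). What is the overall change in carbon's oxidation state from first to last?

Carbon oxidation states along the series — methyllithium: -4, chloroform: +2, carbon dioxide: +4, methane: -4, dichloromethane: 0.
Net change = 0 − (-4) = +4.

+4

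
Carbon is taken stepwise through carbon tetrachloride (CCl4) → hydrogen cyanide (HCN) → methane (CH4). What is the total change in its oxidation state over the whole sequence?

-8

Carbon oxidation states along the series — carbon tetrachloride: +4, hydrogen cyanide: +2, methane: -4.
Net change = -4 − (+4) = -8.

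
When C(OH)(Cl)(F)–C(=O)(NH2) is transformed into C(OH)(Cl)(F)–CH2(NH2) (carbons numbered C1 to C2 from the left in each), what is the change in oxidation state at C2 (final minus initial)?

Before: C2 has 1 bond to C, 2 bonds to O, 1 bond to N → oxidation state +3.
After: C2 has 1 bond to C, 2 bonds to H, 1 bond to N → oxidation state -1.
Δ = -1 − (+3) = -4, so this is a reduction at C2.

-4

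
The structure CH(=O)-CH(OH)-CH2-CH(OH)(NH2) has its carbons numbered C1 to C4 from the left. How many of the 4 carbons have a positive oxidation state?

Count +1 for every bond to an atom more electronegative than carbon and −1 for every bond to one less electronegative; C–C bonds are 0. Tallying each carbon:
C1: 1C, 1H, 2O → 0 − 1 + 2 = +1
C2: 2C, 1H, 1O → 0 − 1 + 1 = 0
C3: 2C, 2H → 0 − 2 = -2
C4: 1C, 1H, 1O, 1N → 0 − 1 + 1 + 1 = +1
2 carbons (C1, C4) meet the condition.

2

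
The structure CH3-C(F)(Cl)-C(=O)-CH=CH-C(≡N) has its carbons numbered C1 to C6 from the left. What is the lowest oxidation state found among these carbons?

Each bond to a more electronegative atom (O, N, halogen) counts +1, each bond to a less electronegative atom (H, metal, B, Si) counts −1, and each C–C bond counts 0. Tallying each carbon:
C1: 1C, 3H → 0 − 3 = -3
C2: 2C, 1F, 1Cl → 0 + 1 + 1 = +2
C3: 2C, 2O → 0 + 2 = +2
C4: 3C, 1H → 0 − 1 = -1
C5: 3C, 1H → 0 − 1 = -1
C6: 1C, 3N → 0 + 3 = +3
The lowest value is -3.

-3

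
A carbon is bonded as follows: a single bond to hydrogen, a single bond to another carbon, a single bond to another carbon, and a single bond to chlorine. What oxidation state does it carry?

Count +1 for every bond to an atom more electronegative than carbon and −1 for every bond to one less electronegative; C–C bonds are 0.
The carbon has one bond to C (0), one bond to C (0), one bond to Cl (+1), one bond to H (-1).
Oxidation state = 0 + 0 + 1 − 1 = 0.

0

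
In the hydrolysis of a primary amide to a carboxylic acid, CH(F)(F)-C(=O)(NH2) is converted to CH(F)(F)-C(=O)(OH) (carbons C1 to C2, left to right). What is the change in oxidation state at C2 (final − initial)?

Before: C2 has 1 bond to C, 2 bonds to O, 1 bond to N → oxidation state +3.
After: C2 has 1 bond to C, 3 bonds to O → oxidation state +3.
Δ = +3 − (+3) = 0, so no net redox change at C2.

0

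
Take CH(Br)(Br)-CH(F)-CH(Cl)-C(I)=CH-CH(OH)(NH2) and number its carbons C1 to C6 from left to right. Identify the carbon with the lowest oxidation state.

C5

Each bond to a more electronegative atom (O, N, halogen) counts +1, each bond to a less electronegative atom (H, metal, B, Si) counts −1, and each C–C bond counts 0. Tallying each carbon:
C1: 1C, 1H, 2Br → 0 − 1 + 2 = +1
C2: 2C, 1H, 1F → 0 − 1 + 1 = 0
C3: 2C, 1H, 1Cl → 0 − 1 + 1 = 0
C4: 3C, 1I → 0 + 1 = +1
C5: 3C, 1H → 0 − 1 = -1
C6: 1C, 1H, 1O, 1N → 0 − 1 + 1 + 1 = +1
The most reduced carbon is C5 at -1.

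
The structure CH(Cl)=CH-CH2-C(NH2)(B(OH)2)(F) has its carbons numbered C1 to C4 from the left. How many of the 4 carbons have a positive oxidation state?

1

Tallying each carbon's bonds:
C1: 2C, 1H, 1Cl → 0 − 1 + 1 = 0
C2: 3C, 1H → 0 − 1 = -1
C3: 2C, 2H → 0 − 2 = -2
C4: 1C, 1N, 1F, 1B → 0 + 1 + 1 − 1 = +1
1 carbon (C4) meets the condition.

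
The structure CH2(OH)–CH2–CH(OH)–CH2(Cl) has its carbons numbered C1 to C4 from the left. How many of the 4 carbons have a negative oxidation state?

Count +1 for every bond to an atom more electronegative than carbon and −1 for every bond to one less electronegative; C–C bonds are 0. Tallying each carbon:
C1: 1C, 2H, 1O → 0 − 2 + 1 = -1
C2: 2C, 2H → 0 − 2 = -2
C3: 2C, 1H, 1O → 0 − 1 + 1 = 0
C4: 1C, 2H, 1Cl → 0 − 2 + 1 = -1
3 carbons (C1, C2, C4) meet the condition.

3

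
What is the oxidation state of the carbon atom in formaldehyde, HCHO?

0

Assign +1 per bond to O/N/halogen, −1 per bond to H or an electropositive element, and 0 per bond to carbon.
The carbon has one bond to H (-1), one bond to H (-1), a double bond to O (2×+1 = +2).
Oxidation state = -1 − 1 + 2 = 0.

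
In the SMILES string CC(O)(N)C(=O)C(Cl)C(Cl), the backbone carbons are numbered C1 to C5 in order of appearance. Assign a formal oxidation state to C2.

+2

C2 has one bond to C (0), one bond to C (0), one bond to O (+1), one bond to N (+1).
Oxidation state = 0 + 0 + 1 + 1 = +2.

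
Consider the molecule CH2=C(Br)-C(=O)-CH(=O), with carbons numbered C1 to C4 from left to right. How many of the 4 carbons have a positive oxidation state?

3

Assign +1 per bond to O/N/halogen, −1 per bond to H or an electropositive element, and 0 per bond to carbon. Tallying each carbon:
C1: 2C, 2H → 0 − 2 = -2
C2: 3C, 1Br → 0 + 1 = +1
C3: 2C, 2O → 0 + 2 = +2
C4: 1C, 1H, 2O → 0 − 1 + 2 = +1
3 carbons (C2, C3, C4) meet the condition.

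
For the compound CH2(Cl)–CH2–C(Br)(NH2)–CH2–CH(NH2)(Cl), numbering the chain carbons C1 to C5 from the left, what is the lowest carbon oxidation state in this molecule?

Tallying each carbon's bonds:
C1: 1C, 2H, 1Cl → 0 − 2 + 1 = -1
C2: 2C, 2H → 0 − 2 = -2
C3: 2C, 1N, 1Br → 0 + 1 + 1 = +2
C4: 2C, 2H → 0 − 2 = -2
C5: 1C, 1H, 1N, 1Cl → 0 − 1 + 1 + 1 = +1
The lowest value is -2.

-2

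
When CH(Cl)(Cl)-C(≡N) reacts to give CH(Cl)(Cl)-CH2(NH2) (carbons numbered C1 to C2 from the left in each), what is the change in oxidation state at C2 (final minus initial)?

-4

Before: C2 has 1 bond to C, 3 bonds to N → oxidation state +3.
After: C2 has 1 bond to C, 2 bonds to H, 1 bond to N → oxidation state -1.
Δ = -1 − (+3) = -4, so this is a reduction at C2.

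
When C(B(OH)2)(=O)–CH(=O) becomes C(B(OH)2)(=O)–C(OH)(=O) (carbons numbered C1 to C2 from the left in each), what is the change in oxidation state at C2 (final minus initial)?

+2

Before: C2 has 1 bond to C, 1 bond to H, 2 bonds to O → oxidation state +1.
After: C2 has 1 bond to C, 3 bonds to O → oxidation state +3.
Δ = +3 − (+1) = +2, so this is an oxidation at C2.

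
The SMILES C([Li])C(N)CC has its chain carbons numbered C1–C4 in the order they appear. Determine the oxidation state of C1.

C1 has one bond to C (0), one bond to Li (-1), one bond to H (-1), one bond to H (-1).
Oxidation state = 0 − 1 − 1 − 1 = -3.

-3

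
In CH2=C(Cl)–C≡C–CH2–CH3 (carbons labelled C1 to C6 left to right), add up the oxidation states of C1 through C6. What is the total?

-6

Tallying each carbon's bonds:
C1: 2C, 2H → 0 − 2 = -2
C2: 3C, 1Cl → 0 + 1 = +1
C3: 4C → 0 = 0
C4: 4C → 0 = 0
C5: 2C, 2H → 0 − 2 = -2
C6: 1C, 3H → 0 − 3 = -3
Sum = -2 + 1 + 0 + 0 − 2 − 3 = -6.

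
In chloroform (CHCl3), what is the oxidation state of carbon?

+2

The carbon has one bond to H (-1), one bond to Cl (+1), one bond to Cl (+1), one bond to Cl (+1).
Oxidation state = -1 + 1 + 1 + 1 = +2.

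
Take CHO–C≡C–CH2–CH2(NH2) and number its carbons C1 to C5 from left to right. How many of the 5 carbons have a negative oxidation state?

Assign +1 per bond to O/N/halogen, −1 per bond to H or an electropositive element, and 0 per bond to carbon. Tallying each carbon:
C1: 1C, 1H, 2O → 0 − 1 + 2 = +1
C2: 4C → 0 = 0
C3: 4C → 0 = 0
C4: 2C, 2H → 0 − 2 = -2
C5: 1C, 2H, 1N → 0 − 2 + 1 = -1
2 carbons (C4, C5) meet the condition.

2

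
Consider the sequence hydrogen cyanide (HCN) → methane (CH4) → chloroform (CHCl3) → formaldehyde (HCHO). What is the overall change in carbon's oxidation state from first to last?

Carbon oxidation states along the series — hydrogen cyanide: +2, methane: -4, chloroform: +2, formaldehyde: 0.
Net change = 0 − (+2) = -2.

-2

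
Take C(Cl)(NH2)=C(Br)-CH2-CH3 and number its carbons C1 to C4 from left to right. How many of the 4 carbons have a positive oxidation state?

2

Bonds to more-electronegative neighbours contribute +1 each, bonds to H or metals contribute −1 each, and C–C bonds contribute 0. Tallying each carbon:
C1: 2C, 1N, 1Cl → 0 + 1 + 1 = +2
C2: 3C, 1Br → 0 + 1 = +1
C3: 2C, 2H → 0 − 2 = -2
C4: 1C, 3H → 0 − 3 = -3
2 carbons (C1, C2) meet the condition.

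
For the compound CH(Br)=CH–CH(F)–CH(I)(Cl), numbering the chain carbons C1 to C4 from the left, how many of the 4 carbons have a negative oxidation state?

1

Count +1 for every bond to an atom more electronegative than carbon and −1 for every bond to one less electronegative; C–C bonds are 0. Tallying each carbon:
C1: 2C, 1H, 1Br → 0 − 1 + 1 = 0
C2: 3C, 1H → 0 − 1 = -1
C3: 2C, 1H, 1F → 0 − 1 + 1 = 0
C4: 1C, 1H, 1Cl, 1I → 0 − 1 + 1 + 1 = +1
1 carbon (C2) meets the condition.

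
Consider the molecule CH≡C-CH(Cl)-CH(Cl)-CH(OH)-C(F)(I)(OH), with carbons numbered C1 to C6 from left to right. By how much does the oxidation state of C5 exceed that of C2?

0

C5: 2C, 1H, 1O → 0 − 1 + 1 = 0
C2: 4C → 0 = 0
Difference: 0 − (0) = 0.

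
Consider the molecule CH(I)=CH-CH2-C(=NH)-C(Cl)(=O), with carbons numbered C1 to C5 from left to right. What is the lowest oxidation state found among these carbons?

Bonds to more-electronegative neighbours contribute +1 each, bonds to H or metals contribute −1 each, and C–C bonds contribute 0. Tallying each carbon:
C1: 2C, 1H, 1I → 0 − 1 + 1 = 0
C2: 3C, 1H → 0 − 1 = -1
C3: 2C, 2H → 0 − 2 = -2
C4: 2C, 2N → 0 + 2 = +2
C5: 1C, 2O, 1Cl → 0 + 2 + 1 = +3
The lowest value is -2.

-2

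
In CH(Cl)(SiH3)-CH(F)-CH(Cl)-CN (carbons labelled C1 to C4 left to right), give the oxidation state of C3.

Assign +1 per bond to O/N/halogen, −1 per bond to H or an electropositive element, and 0 per bond to carbon.
C3 has one bond to C (0), one bond to C (0), one bond to Cl (+1), one bond to H (-1).
Oxidation state = 0 + 0 + 1 − 1 = 0.

0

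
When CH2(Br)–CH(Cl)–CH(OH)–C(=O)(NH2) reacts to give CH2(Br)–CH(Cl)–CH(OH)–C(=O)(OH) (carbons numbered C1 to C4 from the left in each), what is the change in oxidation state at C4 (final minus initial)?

0

Before: C4 has 1 bond to C, 2 bonds to O, 1 bond to N → oxidation state +3.
After: C4 has 1 bond to C, 3 bonds to O → oxidation state +3.
Δ = +3 − (+3) = 0, so no net redox change at C4.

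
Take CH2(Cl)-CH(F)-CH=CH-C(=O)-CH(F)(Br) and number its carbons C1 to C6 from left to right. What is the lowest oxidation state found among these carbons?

Tallying each carbon's bonds:
C1: 1C, 2H, 1Cl → 0 − 2 + 1 = -1
C2: 2C, 1H, 1F → 0 − 1 + 1 = 0
C3: 3C, 1H → 0 − 1 = -1
C4: 3C, 1H → 0 − 1 = -1
C5: 2C, 2O → 0 + 2 = +2
C6: 1C, 1H, 1F, 1Br → 0 − 1 + 1 + 1 = +1
The lowest value is -1.

-1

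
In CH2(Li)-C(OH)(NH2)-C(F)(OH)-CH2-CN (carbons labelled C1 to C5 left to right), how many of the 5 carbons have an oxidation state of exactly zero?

Count +1 for every bond to an atom more electronegative than carbon and −1 for every bond to one less electronegative; C–C bonds are 0. Tallying each carbon:
C1: 1C, 2H, 1Li → 0 − 2 − 1 = -3
C2: 2C, 1O, 1N → 0 + 1 + 1 = +2
C3: 2C, 1O, 1F → 0 + 1 + 1 = +2
C4: 2C, 2H → 0 − 2 = -2
C5: 1C, 3N → 0 + 3 = +3
0 carbons meet the condition.

0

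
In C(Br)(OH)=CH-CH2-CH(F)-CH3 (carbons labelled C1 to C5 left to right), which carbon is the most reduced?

Tallying each carbon's bonds:
C1: 2C, 1O, 1Br → 0 + 1 + 1 = +2
C2: 3C, 1H → 0 − 1 = -1
C3: 2C, 2H → 0 − 2 = -2
C4: 2C, 1H, 1F → 0 − 1 + 1 = 0
C5: 1C, 3H → 0 − 3 = -3
The most reduced carbon is C5 at -3.

C5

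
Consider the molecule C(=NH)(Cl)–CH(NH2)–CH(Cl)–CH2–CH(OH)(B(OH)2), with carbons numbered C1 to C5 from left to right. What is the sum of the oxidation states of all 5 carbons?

Count +1 for every bond to an atom more electronegative than carbon and −1 for every bond to one less electronegative; C–C bonds are 0. Tallying each carbon:
C1: 1C, 2N, 1Cl → 0 + 2 + 1 = +3
C2: 2C, 1H, 1N → 0 − 1 + 1 = 0
C3: 2C, 1H, 1Cl → 0 − 1 + 1 = 0
C4: 2C, 2H → 0 − 2 = -2
C5: 1C, 1H, 1O, 1B → 0 − 1 + 1 − 1 = -1
Sum = +3 + 0 + 0 − 2 − 1 = 0.

0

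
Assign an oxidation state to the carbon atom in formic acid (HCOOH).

Assign +1 per bond to O/N/halogen, −1 per bond to H or an electropositive element, and 0 per bond to carbon.
The carbon has one bond to H (-1), a double bond to O (2×+1 = +2), one bond to O (+1).
Oxidation state = -1 + 2 + 1 = +2.

+2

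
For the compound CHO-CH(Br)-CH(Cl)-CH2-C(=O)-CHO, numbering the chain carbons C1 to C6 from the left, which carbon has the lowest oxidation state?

C4

Assign +1 per bond to O/N/halogen, −1 per bond to H or an electropositive element, and 0 per bond to carbon. Tallying each carbon:
C1: 1C, 1H, 2O → 0 − 1 + 2 = +1
C2: 2C, 1H, 1Br → 0 − 1 + 1 = 0
C3: 2C, 1H, 1Cl → 0 − 1 + 1 = 0
C4: 2C, 2H → 0 − 2 = -2
C5: 2C, 2O → 0 + 2 = +2
C6: 1C, 1H, 2O → 0 − 1 + 2 = +1
The most reduced carbon is C4 at -2.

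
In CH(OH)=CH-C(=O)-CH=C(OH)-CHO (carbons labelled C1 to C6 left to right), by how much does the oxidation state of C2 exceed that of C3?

C2: 3C, 1H → 0 − 1 = -1
C3: 2C, 2O → 0 + 2 = +2
Difference: -1 − (+2) = -3.

-3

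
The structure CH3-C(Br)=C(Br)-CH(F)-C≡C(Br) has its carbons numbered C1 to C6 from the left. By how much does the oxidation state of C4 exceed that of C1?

C4: 2C, 1H, 1F → 0 − 1 + 1 = 0
C1: 1C, 3H → 0 − 3 = -3
Difference: 0 − (-3) = +3.

+3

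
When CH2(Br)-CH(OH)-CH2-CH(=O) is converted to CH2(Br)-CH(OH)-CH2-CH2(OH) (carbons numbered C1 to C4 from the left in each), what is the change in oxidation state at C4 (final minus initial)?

-2

Before: C4 has 1 bond to C, 1 bond to H, 2 bonds to O → oxidation state +1.
After: C4 has 1 bond to C, 2 bonds to H, 1 bond to O → oxidation state -1.
Δ = -1 − (+1) = -2, so this is a reduction at C4.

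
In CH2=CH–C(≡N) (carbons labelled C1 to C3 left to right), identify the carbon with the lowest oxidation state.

C1

Count +1 for every bond to an atom more electronegative than carbon and −1 for every bond to one less electronegative; C–C bonds are 0. Tallying each carbon:
C1: 2C, 2H → 0 − 2 = -2
C2: 3C, 1H → 0 − 1 = -1
C3: 1C, 3N → 0 + 3 = +3
The most reduced carbon is C1 at -2.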